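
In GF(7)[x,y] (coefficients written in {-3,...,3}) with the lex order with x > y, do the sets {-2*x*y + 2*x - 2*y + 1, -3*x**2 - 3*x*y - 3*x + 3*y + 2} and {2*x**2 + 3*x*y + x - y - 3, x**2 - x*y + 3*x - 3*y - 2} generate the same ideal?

Yes, the ideals are equal.

Equality of ideals is decidable: compute both reduced Gröbner bases (unique for the ordering) and check whether they agree.
Buchberger on the first generating set:
f_1 = -2*x*y + 2*x - 2*y + 1, LT = x*y.
f_2 = -3*x**2 - 3*x*y - 3*x + 3*y + 2, LT = x**2.

S(f_1,f_2): lcm = x**2*y. S = -x**2 - x*y**2 + 3*x + y**2 + 3*y.
  leading term x**2: subtract (-2)·f_2 from -x**2 - x*y**2 + 3*x + y**2 + 3*y → -x*y**2 + x*y - 3*x + y**2 + 2*y - 3
  leading term x*y**2: subtract (-3*y)·f_1 from -x*y**2 + x*y - 3*x + y**2 + 2*y - 3 → -3*x + 2*y**2 - 2*y - 3
  leading term x: no divisor's leading term divides it; move -3*x to the remainder.
  leading term y**2: no divisor's leading term divides it; move 2*y**2 to the remainder.
  leading term y: no divisor's leading term divides it; move -2*y to the remainder.
  leading term 1: no divisor's leading term divides it; move -3 to the remainder.
  remainder -3*x + 2*y**2 - 2*y - 3 ≠ 0; add g_3 = -3*x + 2*y**2 - 2*y - 3 to the basis.

S(f_1,g_3): lcm = x*y. S = -x + 3*y**3 - 3*y**2 + 3.
  leading term x: subtract (-2)·g_3 from -x + 3*y**3 - 3*y**2 + 3 → 3*y**3 + y**2 + 3*y - 3
  leading term y**3: no divisor's leading term divides it; move 3*y**3 to the remainder.
  leading term y**2: no divisor's leading term divides it; move y**2 to the remainder.
  leading term y: no divisor's leading term divides it; move 3*y to the remainder.
  leading term 1: no divisor's leading term divides it; move -3 to the remainder.
  remainder 3*y**3 + y**2 + 3*y - 3 ≠ 0; add g_4 = 3*y**3 + y**2 + 3*y - 3 to the basis.

The other S-polynomials (S(f_2,g_3), S(f_1,g_4), S(f_2,g_4), S(g_3,g_4)) all reduce to 0 modulo the current basis, so we have a Gröbner basis.
Inter-reduce: drop elements whose leading term is divisible by another's, tail-reduce, and make monic.
Reduced Gröbner basis: {x - 3*y**2 + 3*y + 1, y**3 - 2*y**2 + y - 1}.

Buchberger on the second generating set:
h_1 = 2*x**2 + 3*x*y + x - y - 3, LT = x**2.
h_2 = x**2 - x*y + 3*x - 3*y - 2, LT = x**2.

S(h_1,h_2): lcm = x**2. S = -x*y + x - y - 3.
  leading term x*y: no divisor's leading term divides it; move -x*y to the remainder.
  leading term x: no divisor's leading term divides it; move x to the remainder.
  leading term y: no divisor's leading term divides it; move -y to the remainder.
  leading term 1: no divisor's leading term divides it; move -3 to the remainder.
  remainder -x*y + x - y - 3 ≠ 0; add k_3 = -x*y + x - y - 3 to the basis.

S(h_1,k_3): lcm = x**2*y. S = x**2 - 2*x*y**2 + 3*x*y - 3*x + 3*y**2 + 2*y.
  leading term x**2: subtract (-3)·h_1 from x**2 - 2*x*y**2 + 3*x*y - 3*x + 3*y**2 + 2*y → -2*x*y**2 - 2*x*y + 3*y**2 - y - 2
  leading term x*y**2: subtract (2*y)·k_3 from -2*x*y**2 - 2*x*y + 3*y**2 - y - 2 → 3*x*y - 2*y**2 - 2*y - 2
  leading term x*y: subtract (-3)·k_3 from 3*x*y - 2*y**2 - 2*y - 2 → 3*x - 2*y**2 + 2*y + 3
  leading term x: no divisor's leading term divides it; move 3*x to the remainder.
  leading term y**2: no divisor's leading term divides it; move -2*y**2 to the remainder.
  leading term y: no divisor's leading term divides it; move 2*y to the remainder.
  leading term 1: no divisor's leading term divides it; move 3 to the remainder.
  remainder 3*x - 2*y**2 + 2*y + 3 ≠ 0; add k_4 = 3*x - 2*y**2 + 2*y + 3 to the basis.

S(k_3,k_4): lcm = x*y. S = -x + 3*y**3 - 3*y**2 + 3.
  leading term x: subtract (2)·k_4 from -x + 3*y**3 - 3*y**2 + 3 → 3*y**3 + y**2 + 3*y - 3
  leading term y**3: no divisor's leading term divides it; move 3*y**3 to the remainder.
  leading term y**2: no divisor's leading term divides it; move y**2 to the remainder.
  leading term y: no divisor's leading term divides it; move 3*y to the remainder.
  leading term 1: no divisor's leading term divides it; move -3 to the remainder.
  remainder 3*y**3 + y**2 + 3*y - 3 ≠ 0; add k_5 = 3*y**3 + y**2 + 3*y - 3 to the basis.

The other S-polynomials (S(h_2,k_3), S(h_1,k_4), S(h_2,k_4), S(h_1,k_5), S(h_2,k_5), S(k_3,k_5), S(k_4,k_5)) all reduce to 0 modulo the current basis, so we have a Gröbner basis.
Inter-reduce: drop elements whose leading term is divisible by another's, tail-reduce, and make monic.
Reduced Gröbner basis: {x - 3*y**2 + 3*y + 1, y**3 - 2*y**2 + y - 1}.

Same reduced basis, so the two generating sets span the same ideal.
The same test decides containment: I ⊆ J iff every generator of I reduces to 0 modulo a Gröbner basis of J.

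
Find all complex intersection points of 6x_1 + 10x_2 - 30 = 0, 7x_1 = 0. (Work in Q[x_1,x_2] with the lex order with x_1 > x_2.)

Compute a lex Gröbner basis by Buchberger's algorithm.
f_1 = 6x_1 + 10x_2 - 30, LT = x_1.
f_2 = 7x_1, LT = x_1.

S(f_1,f_2): lcm = x_1. S = 5/3x_2 - 5.
  leading term x_2: no divisor's leading term divides it; move 5/3x_2 to the remainder.
  leading term 1: no divisor's leading term divides it; move -5 to the remainder.
  remainder 5/3x_2 - 5 ≠ 0; add h_3 = 5/3x_2 - 5 to the basis.

S(f_1,h_3): leading monomials are coprime, so the S-polynomial reduces to 0 (Buchberger's first criterion).
S(f_2,h_3): leading monomials are coprime, so the S-polynomial reduces to 0 (Buchberger's first criterion).
Every S-polynomial of the final basis reduces to 0, so we have a Gröbner basis.
Inter-reduce: drop elements whose leading term is divisible by another's, tail-reduce, and make monic.
Reduced Gröbner basis: {x_1, x_2 - 3}.

The lex basis is triangular: the last element involves only x_2. Solving x_2 - 3 = 0 gives x_2 ∈ {3}; substituting each value into the earlier elements determines the remaining variables.
  x_2 = 3: the earlier basis element becomes x_1 = 0, giving x_1 = 0 — point (0, 3).
Substituting each solution back into the original system confirms all equations vanish.

{(0, 3)}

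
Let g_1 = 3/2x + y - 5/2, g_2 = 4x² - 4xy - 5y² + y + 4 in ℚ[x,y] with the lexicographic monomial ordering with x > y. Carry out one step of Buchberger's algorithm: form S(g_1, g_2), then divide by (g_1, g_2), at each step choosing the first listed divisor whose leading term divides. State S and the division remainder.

S(g_1, g_2) = 5/3xy - 5/3x + 5/4y² - ¼y - 1; remainder on division = 5/36y² + 131/36y - 34/9.

lcm(LM(g_1), LM(g_2)) = x².
S = (lcm/LT(g_1))·g_1 − (lcm/LT(g_2))·g_2 = 5/3xy - 5/3x + 5/4y² - ¼y - 1.
Reduce S modulo (g_1, g_2) in that order:
  leading term xy: subtract (10/9y)·g_1 from 5/3xy - 5/3x + 5/4y² - ¼y - 1 → -5/3x + 5/36y² + 91/36y - 1
  leading term x: subtract (-10/9)·g_1 from -5/3x + 5/36y² + 91/36y - 1 → 5/36y² + 131/36y - 34/9
  leading term y²: no divisor's leading term divides it; move 5/36y² to the remainder.
  leading term y: no divisor's leading term divides it; move 131/36y to the remainder.
  leading term 1: no divisor's leading term divides it; move -34/9 to the remainder.
The remainder 5/36y² + 131/36y - 34/9 is nonzero, so it would be added as the next basis element.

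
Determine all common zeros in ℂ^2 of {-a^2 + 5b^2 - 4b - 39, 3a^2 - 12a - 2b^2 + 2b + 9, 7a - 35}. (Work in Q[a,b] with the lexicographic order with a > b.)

{(5, 4)}

Compute a lex Gröbner basis by Buchberger's algorithm.
f_1 = -a^2 + 5b^2 - 4b - 39, LT = a^2.
f_2 = 3a^2 - 12a - 2b^2 + 2b + 9, LT = a^2.
f_3 = 7a - 35, LT = a.

S(f_1,f_2): lcm = a^2. S = 4a - 13/3b^2 + 10/3b + 36.
  leading term a: subtract (4/7)·f_3 from 4a - 13/3b^2 + 10/3b + 36 → -13/3b^2 + 10/3b + 56
  leading term b^2: no divisor's leading term divides it; move -13/3b^2 to the remainder.
  leading term b: no divisor's leading term divides it; move 10/3b to the remainder.
  leading term 1: no divisor's leading term divides it; move 56 to the remainder.
  remainder -13/3b^2 + 10/3b + 56 ≠ 0; add h_4 = -13/3b^2 + 10/3b + 56 to the basis.

S(f_1,f_3): lcm = a^2. S = 5a - 5b^2 + 4b + 39.
  leading term a: subtract (5/7)·f_3 from 5a - 5b^2 + 4b + 39 → -5b^2 + 4b + 64
  leading term b^2: subtract (15/13)·h_4 from -5b^2 + 4b + 64 → 2/13b - 8/13
  leading term b: no divisor's leading term divides it; move 2/13b to the remainder.
  leading term 1: no divisor's leading term divides it; move -8/13 to the remainder.
  remainder 2/13b - 8/13 ≠ 0; add h_5 = 2/13b - 8/13 to the basis.

The other S-polynomials (S(f_2,f_3), S(f_1,h_4), S(f_2,h_4), S(f_3,h_4), S(f_1,h_5), S(f_2,h_5), S(f_3,h_5), S(h_4,h_5)) all reduce to 0 modulo the current basis, so we have a Gröbner basis.
Inter-reduce: drop elements whose leading term is divisible by another's, tail-reduce, and make monic.
Reduced Gröbner basis: {a - 5, b - 4}.

The lex basis is triangular: the last element involves only b. Solving b - 4 = 0 gives b ∈ {4}; substituting each value into the earlier elements determines the remaining variables.
  b = 4: the earlier basis element becomes a - 5 = 0, giving a = 5 — point (5, 4).
Substituting each solution back into the original system confirms all equations vanish.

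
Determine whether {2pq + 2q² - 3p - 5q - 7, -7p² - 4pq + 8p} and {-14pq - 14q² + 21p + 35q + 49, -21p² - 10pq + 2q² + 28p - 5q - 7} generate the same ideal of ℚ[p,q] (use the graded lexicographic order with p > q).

No, the ideals differ.

Equality of ideals is decidable: compute both reduced Gröbner bases (unique for the ordering) and check whether they agree.
Buchberger on the first generating set:
f_1 = 2pq + 2q² - 3p - 5q - 7, LT = pq.
f_2 = -7p² - 4pq + 8p, LT = p².

S(f_1,f_2): lcm = p²q. S = 3/7pq² - 3/2p² - 19/14pq - 7/2p.
  reduce S modulo (f_1, f_2):
  remainder -3/7q³ + 13/14q² - 5p + 13/7q + ½ ≠ 0; add g_3 = -3/7q³ + 13/14q² - 5p + 13/7q + ½ to the basis.

The other S-polynomials (S(f_1,g_3), S(f_2,g_3)) all reduce to 0 modulo the current basis, so we have a Gröbner basis.
Inter-reduce: drop elements whose leading term is divisible by another's, tail-reduce, and make monic.
Reduced Gröbner basis: {q³ - 13/6q² + 35/3p - 13/3q - 7/6, p² - 4/7q² - 2/7p + 10/7q + 2, pq + q² - 3/2p - 5/2q - 7/2}.

Buchberger on the second generating set:
h_1 = -14pq - 14q² + 21p + 35q + 49, LT = pq.
h_2 = -21p² - 10pq + 2q² + 28p - 5q - 7, LT = p².

S(h_1,h_2): lcm = p²q. S = 11/21pq² + 2/21q³ - 3/2p² - 7/6pq - 5/21q² - 7/2p - ⅓q.
  reduce S modulo (h_1, h_2):
  remainder -3/7q³ + 25/42q² - 5p + 113/42q + 5/3 ≠ 0; add k_3 = -3/7q³ + 25/42q² - 5p + 113/42q + 5/3 to the basis.

The other S-polynomials (S(h_1,k_3), S(h_2,k_3)) all reduce to 0 modulo the current basis, so we have a Gröbner basis.
Inter-reduce: drop elements whose leading term is divisible by another's, tail-reduce, and make monic.
Reduced Gröbner basis: {q³ - 25/18q² + 35/3p - 113/18q - 35/9, p² - 4/7q² - 13/21p + 10/7q + 2, pq + q² - 3/2p - 5/2q - 7/2}.

Since the reduced bases disagree, the two ideals are not the same.
The choice of monomial ordering does not affect the verdict — as long as both bases are computed under the same ordering, their equality decides ideal equality.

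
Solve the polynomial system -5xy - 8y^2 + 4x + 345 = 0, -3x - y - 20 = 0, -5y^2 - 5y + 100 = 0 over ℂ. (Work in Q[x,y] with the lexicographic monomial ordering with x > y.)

Compute a lex Gröbner basis by Buchberger's algorithm.
f_1 = -5xy + 4x - 8y^2 + 345, LT = xy.
f_2 = -3x - y - 20, LT = x.
f_3 = -5y^2 - 5y + 100, LT = y^2.

S(f_1,f_2): lcm = xy. S = -4/5x + 19/15y^2 - 20/3y - 69.
  leading term x: subtract (4/15)·f_2 from -4/5x + 19/15y^2 - 20/3y - 69 → 19/15y^2 - 32/5y - 191/3
  leading term y^2: subtract (-19/75)·f_3 from 19/15y^2 - 32/5y - 191/3 → -23/3y - 115/3
  leading term y: no divisor's leading term divides it; move -23/3y to the remainder.
  leading term 1: no divisor's leading term divides it; move -115/3 to the remainder.
  remainder -23/3y - 115/3 ≠ 0; add h_4 = -23/3y - 115/3 to the basis.

The other S-polynomials (S(f_1,f_3), S(f_2,f_3), S(f_1,h_4), S(f_2,h_4), S(f_3,h_4)) all reduce to 0 modulo the current basis, so we have a Gröbner basis.
Inter-reduce: drop elements whose leading term is divisible by another's, tail-reduce, and make monic.
Reduced Gröbner basis: {x + 5, y + 5}.

From the last basis element, y + 5 = 0, so y takes values in {-5}. Each choice, substituted upward through the basis, yields the corresponding point(s) of the solution set.
  y = -5: the earlier basis element becomes x + 5 = 0, giving x = -5 — point (-5, -5).
Each listed point satisfies every original equation (direct substitution).

{(-5, -5)}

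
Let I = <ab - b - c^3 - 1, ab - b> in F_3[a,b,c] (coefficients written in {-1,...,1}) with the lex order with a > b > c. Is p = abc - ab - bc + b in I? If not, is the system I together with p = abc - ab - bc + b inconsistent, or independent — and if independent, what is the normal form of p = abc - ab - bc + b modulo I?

First compute the reduced Gröbner basis of I by Buchberger's algorithm.
f_1 = ab - b - c^3 - 1, LT = ab.
f_2 = ab - b, LT = ab.

S(f_1,f_2): lcm = ab. S = -c^3 - 1.
  reduce S modulo (f_1, f_2):
  remainder -c^3 - 1 ≠ 0; add h_3 = -c^3 - 1 to the basis.

The other S-polynomials (S(f_1,h_3), S(f_2,h_3)) all reduce to 0 modulo the current basis, so we have a Gröbner basis.
Inter-reduce: drop elements whose leading term is divisible by another's, tail-reduce, and make monic.
Reduced Gröbner basis: {ab - b, c^3 + 1}.
Label its elements g_1 = ab - b, g_2 = c^3 + 1.

Reduce p = abc - ab - bc + b modulo G:
  leading term abc: subtract (c)·g_1 from abc - ab - bc + b → -ab + b
  leading term ab: subtract (-1)·g_1 from -ab + b → 0
  normal form = 0.
Since the normal form is 0, p ∈ I.

abc - ab - bc + b lies in I (it reduces to 0).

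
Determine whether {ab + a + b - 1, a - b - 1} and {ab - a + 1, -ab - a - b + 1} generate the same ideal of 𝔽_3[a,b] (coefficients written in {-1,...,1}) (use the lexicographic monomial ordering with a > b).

Since reduced Gröbner bases are canonical representatives of ideals under a given ordering, it suffices to compute and compare them.
Buchberger on the first generating set:
f_1 = ab + a + b - 1, LT = ab.
f_2 = a - b - 1, LT = a.

S(f_1,f_2): lcm = ab. S = a + b² - b - 1.
  leading term a: subtract (1)·f_2 from a + b² - b - 1 → b²
  leading term b²: no divisor's leading term divides it; move b² to the remainder.
  remainder b² ≠ 0; add g_3 = b² to the basis.

The other S-polynomials (S(f_1,g_3), S(f_2,g_3)) all reduce to 0 modulo the current basis, so we have a Gröbner basis.
Inter-reduce: drop elements whose leading term is divisible by another's, tail-reduce, and make monic.
Reduced Gröbner basis: {a - b - 1, b²}.

Buchberger on the second generating set:
h_1 = ab - a + 1, LT = ab.
h_2 = -ab - a - b + 1, LT = ab.

S(h_1,h_2): lcm = ab. S = a - b - 1.
  leading term a: no divisor's leading term divides it; move a to the remainder.
  leading term b: no divisor's leading term divides it; move -b to the remainder.
  leading term 1: no divisor's leading term divides it; move -1 to the remainder.
  remainder a - b - 1 ≠ 0; add k_3 = a - b - 1 to the basis.

S(h_1,k_3): lcm = ab. S = -a + b² + b + 1.
  leading term a: subtract (-1)·k_3 from -a + b² + b + 1 → b²
  leading term b²: no divisor's leading term divides it; move b² to the remainder.
  remainder b² ≠ 0; add k_4 = b² to the basis.

The other S-polynomials (S(h_2,k_3), S(h_1,k_4), S(h_2,k_4), S(k_3,k_4)) all reduce to 0 modulo the current basis, so we have a Gröbner basis.
Inter-reduce: drop elements whose leading term is divisible by another's, tail-reduce, and make monic.
Reduced Gröbner basis: {a - b - 1, b²}.

Same reduced basis, so the two generating sets span the same ideal.

Yes, the ideals are equal.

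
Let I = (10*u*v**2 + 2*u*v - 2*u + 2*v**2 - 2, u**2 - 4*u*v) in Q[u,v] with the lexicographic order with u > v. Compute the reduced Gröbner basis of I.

G = {u - 4/3*v**4 + 5*v**3 + 8/5*v**2 - 5*v - 4/15, v**5 + 1/4*v**4 - 6/5*v**3 - 3/10*v**2 + 1/5*v + 1/20}

f_1 = 10*u*v**2 + 2*u*v - 2*u + 2*v**2 - 2, LT = u*v**2.
f_2 = u**2 - 4*u*v, LT = u**2.

S(f_1,f_2): lcm = u**2*v**2. S = 1/5*u**2*v - 1/5*u**2 + 4*u*v**3 + 1/5*u*v**2 - 1/5*u.
  leading term u**2*v: subtract (1/5*v)·f_2 from 1/5*u**2*v - 1/5*u**2 + 4*u*v**3 + 1/5*u*v**2 - 1/5*u → -1/5*u**2 + 4*u*v**3 + u*v**2 - 1/5*u
  leading term u**2: subtract (-1/5)·f_2 from -1/5*u**2 + 4*u*v**3 + u*v**2 - 1/5*u → 4*u*v**3 + u*v**2 - 4/5*u*v - 1/5*u
  leading term u*v**3: subtract (2/5*v)·f_1 from 4*u*v**3 + u*v**2 - 4/5*u*v - 1/5*u → 1/5*u*v**2 - 1/5*u - 4/5*v**3 + 4/5*v
  leading term u*v**2: subtract (1/50)·f_1 from 1/5*u*v**2 - 1/5*u - 4/5*v**3 + 4/5*v → -1/25*u*v - 4/25*u - 4/5*v**3 - 1/25*v**2 + 4/5*v + 1/25
  leading term u*v: no divisor's leading term divides it; move -1/25*u*v to the remainder.
  leading term u: no divisor's leading term divides it; move -4/25*u to the remainder.
  leading term v**3: no divisor's leading term divides it; move -4/5*v**3 to the remainder.
  leading term v**2: no divisor's leading term divides it; move -1/25*v**2 to the remainder.
  leading term v: no divisor's leading term divides it; move 4/5*v to the remainder.
  leading term 1: no divisor's leading term divides it; move 1/25 to the remainder.
  remainder -1/25*u*v - 4/25*u - 4/5*v**3 - 1/25*v**2 + 4/5*v + 1/25 ≠ 0; add g_3 = -1/25*u*v - 4/25*u - 4/5*v**3 - 1/25*v**2 + 4/5*v + 1/25 to the basis.

S(f_1,g_3): lcm = u*v**2. S = -19/5*u*v - 1/5*u - 20*v**4 - v**3 + 101/5*v**2 + v - 1/5.
  leading term u*v: subtract (95)·g_3 from -19/5*u*v - 1/5*u - 20*v**4 - v**3 + 101/5*v**2 + v - 1/5 → 15*u - 20*v**4 + 75*v**3 + 24*v**2 - 75*v - 4
  leading term u: no divisor's leading term divides it; move 15*u to the remainder.
  leading term v**4: no divisor's leading term divides it; move -20*v**4 to the remainder.
  leading term v**3: no divisor's leading term divides it; move 75*v**3 to the remainder.
  leading term v**2: no divisor's leading term divides it; move 24*v**2 to the remainder.
  leading term v: no divisor's leading term divides it; move -75*v to the remainder.
  leading term 1: no divisor's leading term divides it; move -4 to the remainder.
  remainder 15*u - 20*v**4 + 75*v**3 + 24*v**2 - 75*v - 4 ≠ 0; add g_4 = 15*u - 20*v**4 + 75*v**3 + 24*v**2 - 75*v - 4 to the basis.

S(f_1,g_4): lcm = u*v**2. S = 1/5*u*v - 1/5*u + 4/3*v**6 - 5*v**5 - 8/5*v**4 + 5*v**3 + 7/15*v**2 - 1/5.
  leading term u*v: subtract (-5)·g_3 from 1/5*u*v - 1/5*u + 4/3*v**6 - 5*v**5 - 8/5*v**4 + 5*v**3 + 7/15*v**2 - 1/5 → -u + 4/3*v**6 - 5*v**5 - 8/5*v**4 + v**3 + 4/15*v**2 + 4*v
  leading term u: subtract (-1/15)·g_4 from -u + 4/3*v**6 - 5*v**5 - 8/5*v**4 + v**3 + 4/15*v**2 + 4*v → 4/3*v**6 - 5*v**5 - 44/15*v**4 + 6*v**3 + 28/15*v**2 - v - 4/15
  leading term v**6: no divisor's leading term divides it; move 4/3*v**6 to the remainder.
  leading term v**5: no divisor's leading term divides it; move -5*v**5 to the remainder.
  leading term v**4: no divisor's leading term divides it; move -44/15*v**4 to the remainder.
  leading term v**3: no divisor's leading term divides it; move 6*v**3 to the remainder.
  leading term v**2: no divisor's leading term divides it; move 28/15*v**2 to the remainder.
  leading term v: no divisor's leading term divides it; move -v to the remainder.
  leading term 1: no divisor's leading term divides it; move -4/15 to the remainder.
  remainder 4/3*v**6 - 5*v**5 - 44/15*v**4 + 6*v**3 + 28/15*v**2 - v - 4/15 ≠ 0; add g_5 = 4/3*v**6 - 5*v**5 - 44/15*v**4 + 6*v**3 + 28/15*v**2 - v - 4/15 to the basis.

S(g_3,g_4): lcm = u*v. S = 4*u + 4/3*v**5 - 5*v**4 + 92/5*v**3 + 6*v**2 - 296/15*v - 1.
  leading term u: subtract (4/15)·g_4 from 4*u + 4/3*v**5 - 5*v**4 + 92/5*v**3 + 6*v**2 - 296/15*v - 1 → 4/3*v**5 + 1/3*v**4 - 8/5*v**3 - 2/5*v**2 + 4/15*v + 1/15
  leading term v**5: no divisor's leading term divides it; move 4/3*v**5 to the remainder.
  leading term v**4: no divisor's leading term divides it; move 1/3*v**4 to the remainder.
  leading term v**3: no divisor's leading term divides it; move -8/5*v**3 to the remainder.
  leading term v**2: no divisor's leading term divides it; move -2/5*v**2 to the remainder.
  leading term v: no divisor's leading term divides it; move 4/15*v to the remainder.
  leading term 1: no divisor's leading term divides it; move 1/15 to the remainder.
  remainder 4/3*v**5 + 1/3*v**4 - 8/5*v**3 - 2/5*v**2 + 4/15*v + 1/15 ≠ 0; add g_6 = 4/3*v**5 + 1/3*v**4 - 8/5*v**3 - 2/5*v**2 + 4/15*v + 1/15 to the basis.

The other S-polynomials (S(f_2,g_3), S(f_2,g_4), S(f_1,g_5), S(f_2,g_5), S(g_3,g_5), S(g_4,g_5), S(f_1,g_6), S(f_2,g_6), S(g_3,g_6), S(g_4,g_6), S(g_5,g_6)) all reduce to 0 modulo the current basis, so we have a Gröbner basis.
Inter-reduce: drop elements whose leading term is divisible by another's, tail-reduce, and make monic.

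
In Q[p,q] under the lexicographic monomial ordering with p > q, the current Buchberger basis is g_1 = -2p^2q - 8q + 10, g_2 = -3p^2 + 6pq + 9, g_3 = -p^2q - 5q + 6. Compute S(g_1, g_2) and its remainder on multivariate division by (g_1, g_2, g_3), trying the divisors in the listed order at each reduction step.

S(g_1, g_2) = 2pq^2 + 7q - 5; remainder on division = 2pq^2 + 7q - 5.

lcm(LM(g_1), LM(g_2)) = p^2q.
S = (lcm/LT(g_1))·g_1 − (lcm/LT(g_2))·g_2 = 2pq^2 + 7q - 5.
Reduce S modulo (g_1, g_2, g_3) in that order:
  leading term pq^2: no divisor's leading term divides it; move 2pq^2 to the remainder.
  leading term q: no divisor's leading term divides it; move 7q to the remainder.
  leading term 1: no divisor's leading term divides it; move -5 to the remainder.
The remainder 2pq^2 + 7q - 5 is nonzero, so it would be added as the next basis element.
An S-polynomial is built so that the two leading terms cancel; whether anything survives reduction is exactly the Gröbner-basis criterion.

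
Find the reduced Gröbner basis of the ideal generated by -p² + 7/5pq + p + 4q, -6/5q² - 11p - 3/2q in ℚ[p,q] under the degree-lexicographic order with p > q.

f_1 = -p² + 7/5pq + p + 4q, LT = p².
f_2 = -6/5q² - 11p - 3/2q, LT = q².

The S-polynomials (S(f_1,f_2)) all reduce to 0 modulo the current basis, so we have a Gröbner basis.

G = {p² - 7/5pq - p - 4q, q² + 55/6p + 5/4q}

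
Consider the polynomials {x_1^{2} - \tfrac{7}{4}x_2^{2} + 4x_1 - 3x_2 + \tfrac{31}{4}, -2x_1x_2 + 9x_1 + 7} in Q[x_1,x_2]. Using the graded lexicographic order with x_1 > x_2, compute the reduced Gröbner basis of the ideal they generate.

G = {x_2^{3} - \tfrac{39}{14}x_2^{2} - 2x_1 - \tfrac{85}{7}x_2 + \tfrac{167}{14}, x_1^{2} - \tfrac{7}{4}x_2^{2} + 4x_1 - 3x_2 + \tfrac{31}{4}, x_1x_2 - \tfrac{9}{2}x_1 - \tfrac{7}{2}}

The reduced Gröbner basis is the canonical form of the ideal for this ordering.

f_1 = x_1^{2} - \tfrac{7}{4}x_2^{2} + 4x_1 - 3x_2 + \tfrac{31}{4}, LT = x_1^{2}.
f_2 = -2x_1x_2 + 9x_1 + 7, LT = x_1x_2.

S(f_1,f_2): lcm = x_1^{2}x_2. S = -\tfrac{7}{4}x_2^{3} + \tfrac{9}{2}x_1^{2} + 4x_1x_2 - 3x_2^{2} + \tfrac{7}{2}x_1 + \tfrac{31}{4}x_2.
  reduce S modulo (f_1, f_2):
  remainder -\tfrac{7}{4}x_2^{3} + \tfrac{39}{8}x_2^{2} + \tfrac{7}{2}x_1 + \tfrac{85}{4}x_2 - \tfrac{167}{8} ≠ 0; add g_3 = -\tfrac{7}{4}x_2^{3} + \tfrac{39}{8}x_2^{2} + \tfrac{7}{2}x_1 + \tfrac{85}{4}x_2 - \tfrac{167}{8} to the basis.

The other S-polynomials (S(f_1,g_3), S(f_2,g_3)) all reduce to 0 modulo the current basis, so we have a Gröbner basis.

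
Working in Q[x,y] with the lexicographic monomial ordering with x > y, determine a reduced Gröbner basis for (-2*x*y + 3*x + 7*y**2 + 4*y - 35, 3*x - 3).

f_1 = -2*x*y + 3*x + 7*y**2 + 4*y - 35, LT = x*y.
f_2 = 3*x - 3, LT = x.

S(f_1,f_2): lcm = x*y. S = -3/2*x - 7/2*y**2 - y + 35/2.
  leading term x: subtract (-1/2)·f_2 from -3/2*x - 7/2*y**2 - y + 35/2 → -7/2*y**2 - y + 16
  leading term y**2: no divisor's leading term divides it; move -7/2*y**2 to the remainder.
  leading term y: no divisor's leading term divides it; move -y to the remainder.
  leading term 1: no divisor's leading term divides it; move 16 to the remainder.
  remainder -7/2*y**2 - y + 16 ≠ 0; add g_3 = -7/2*y**2 - y + 16 to the basis.

The other S-polynomials (S(f_1,g_3), S(f_2,g_3)) all reduce to 0 modulo the current basis, so we have a Gröbner basis.
Inter-reduce: drop elements whose leading term is divisible by another's, tail-reduce, and make monic.

G = {x - 1, y**2 + 2/7*y - 32/7}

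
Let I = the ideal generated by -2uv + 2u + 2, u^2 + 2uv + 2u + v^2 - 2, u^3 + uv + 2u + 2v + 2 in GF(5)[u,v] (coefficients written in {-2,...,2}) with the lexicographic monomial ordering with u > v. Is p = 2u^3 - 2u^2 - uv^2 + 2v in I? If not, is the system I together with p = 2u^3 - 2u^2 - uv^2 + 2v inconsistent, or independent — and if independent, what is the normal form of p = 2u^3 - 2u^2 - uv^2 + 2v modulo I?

2u^3 - 2u^2 - uv^2 + 2v lies in I (it reduces to 0).

First compute the reduced Gröbner basis of I by Buchberger's algorithm.
f_1 = -2uv + 2u + 2, LT = uv.
f_2 = u^2 + 2uv + 2u + v^2 - 2, LT = u^2.
f_3 = u^3 + uv + 2u + 2v + 2, LT = u^3.

S(f_1,f_2): lcm = u^2v. S = -u^2 - 2uv^2 - 2uv - u - v^3 + 2v.
  leading term u^2: subtract (-1)·f_2 from -u^2 - 2uv^2 - 2uv - u - v^3 + 2v → -2uv^2 + u - v^3 + v^2 + 2v - 2
  leading term uv^2: subtract (v)·f_1 from -2uv^2 + u - v^3 + v^2 + 2v - 2 → -2uv + u - v^3 + v^2 - 2
  leading term uv: subtract (1)·f_1 from -2uv + u - v^3 + v^2 - 2 → -u - v^3 + v^2 + 1
  leading term u: no divisor's leading term divides it; move -u to the remainder.
  leading term v^3: no divisor's leading term divides it; move -v^3 to the remainder.
  leading term v^2: no divisor's leading term divides it; move v^2 to the remainder.
  leading term 1: no divisor's leading term divides it; move 1 to the remainder.
  remainder -u - v^3 + v^2 + 1 ≠ 0; add h_4 = -u - v^3 + v^2 + 1 to the basis.

S(f_1,f_3): lcm = u^3v. S = -u^3 - u^2 - uv^2 - 2uv - 2v^2 - 2v.
  leading term u^3: subtract (-u)·f_2 from -u^3 - u^2 - uv^2 - 2uv - 2v^2 - 2v → 2u^2v + u^2 - 2uv - 2u - 2v^2 - 2v
  leading term u^2v: subtract (-u)·f_1 from 2u^2v + u^2 - 2uv - 2u - 2v^2 - 2v → -2u^2 - 2uv - 2v^2 - 2v
  leading term u^2: subtract (-2)·f_2 from -2u^2 - 2uv - 2v^2 - 2v → 2uv - u - 2v + 1
  leading term uv: subtract (-1)·f_1 from 2uv - u - 2v + 1 → u - 2v - 2
  leading term u: subtract (-1)·h_4 from u - 2v - 2 → -v^3 + v^2 - 2v - 1
  leading term v^3: no divisor's leading term divides it; move -v^3 to the remainder.
  leading term v^2: no divisor's leading term divides it; move v^2 to the remainder.
  leading term v: no divisor's leading term divides it; move -2v to the remainder.
  leading term 1: no divisor's leading term divides it; move -1 to the remainder.
  remainder -v^3 + v^2 - 2v - 1 ≠ 0; add h_5 = -v^3 + v^2 - 2v - 1 to the basis.

S(f_2,f_3): lcm = u^3. S = 2u^2v + 2u^2 + uv^2 - uv + u - 2v - 2.
  leading term u^2v: subtract (-u)·f_1 from 2u^2v + 2u^2 + uv^2 - uv + u - 2v - 2 → -u^2 + uv^2 - uv - 2u - 2v - 2
  leading term u^2: subtract (-1)·f_2 from -u^2 + uv^2 - uv - 2u - 2v - 2 → uv^2 + uv + v^2 - 2v + 1
  leading term uv^2: subtract (2v)·f_1 from uv^2 + uv + v^2 - 2v + 1 → 2uv + v^2 - v + 1
  leading term uv: subtract (-1)·f_1 from 2uv + v^2 - v + 1 → 2u + v^2 - v - 2
  leading term u: subtract (-2)·h_4 from 2u + v^2 - v - 2 → -2v^3 - 2v^2 - v
  leading term v^3: subtract (2)·h_5 from -2v^3 - 2v^2 - v → v^2 - 2v + 2
  leading term v^2: no divisor's leading term divides it; move v^2 to the remainder.
  leading term v: no divisor's leading term divides it; move -2v to the remainder.
  leading term 1: no divisor's leading term divides it; move 2 to the remainder.
  remainder v^2 - 2v + 2 ≠ 0; add h_6 = v^2 - 2v + 2 to the basis.

S(f_1,h_4): lcm = uv. S = -u - v^4 + v^3 + v - 1.
  leading term u: subtract (1)·h_4 from -u - v^4 + v^3 + v - 1 → -v^4 + 2v^3 - v^2 + v - 2
  leading term v^4: subtract (v)·h_5 from -v^4 + 2v^3 - v^2 + v - 2 → v^3 + v^2 + 2v - 2
  leading term v^3: subtract (-1)·h_5 from v^3 + v^2 + 2v - 2 → 2v^2 + 2
  leading term v^2: subtract (2)·h_6 from 2v^2 + 2 → -v - 2
  leading term v: no divisor's leading term divides it; move -v to the remainder.
  leading term 1: no divisor's leading term divides it; move -2 to the remainder.
  remainder -v - 2 ≠ 0; add h_7 = -v - 2 to the basis.

The other S-polynomials (S(f_2,h_4), S(f_3,h_4), S(f_1,h_5), S(f_2,h_5), S(f_3,h_5), S(h_4,h_5), S(f_1,h_6), S(f_2,h_6), S(f_3,h_6), S(h_4,h_6), S(h_5,h_6), S(f_1,h_7), S(f_2,h_7), S(f_3,h_7), S(h_4,h_7), S(h_5,h_7), S(h_6,h_7)) all reduce to 0 modulo the current basis, so we have a Gröbner basis.
Inter-reduce: drop elements whose leading term is divisible by another's, tail-reduce, and make monic.
Reduced Gröbner basis: {u + 2, v + 2}.
Label its elements g_1 = u + 2, g_2 = v + 2.

Reduce p = 2u^3 - 2u^2 - uv^2 + 2v modulo G:
  leading term u^3: subtract (2u^2)·g_1 from 2u^3 - 2u^2 - uv^2 + 2v → -u^2 - uv^2 + 2v
  leading term u^2: subtract (-u)·g_1 from -u^2 - uv^2 + 2v → -uv^2 + 2u + 2v
  leading term uv^2: subtract (-v^2)·g_1 from -uv^2 + 2u + 2v → 2u + 2v^2 + 2v
  leading term u: subtract (2)·g_1 from 2u + 2v^2 + 2v → 2v^2 + 2v + 1
  leading term v^2: subtract (2v)·g_2 from 2v^2 + 2v + 1 → -2v + 1
  leading term v: subtract (-2)·g_2 from -2v + 1 → 0
  normal form = 0.
Since the normal form is 0, p ∈ I.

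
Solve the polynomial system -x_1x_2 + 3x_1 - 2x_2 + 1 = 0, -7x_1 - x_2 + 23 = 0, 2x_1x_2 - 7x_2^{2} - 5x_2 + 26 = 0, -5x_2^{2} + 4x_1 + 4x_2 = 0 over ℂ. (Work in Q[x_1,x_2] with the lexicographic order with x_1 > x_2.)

{(3, 2)}

Compute a lex Gröbner basis by Buchberger's algorithm.
f_1 = -x_1x_2 + 3x_1 - 2x_2 + 1, LT = x_1x_2.
f_2 = -7x_1 - x_2 + 23, LT = x_1.
f_3 = 2x_1x_2 - 7x_2^{2} - 5x_2 + 26, LT = x_1x_2.
f_4 = 4x_1 - 5x_2^{2} + 4x_2, LT = x_1.

S(f_1,f_2): lcm = x_1x_2. S = -3x_1 - \tfrac{1}{7}x_2^{2} + \tfrac{37}{7}x_2 - 1.
  leading term x_1: subtract (\tfrac{3}{7})·f_2 from -3x_1 - \tfrac{1}{7}x_2^{2} + \tfrac{37}{7}x_2 - 1 → -\tfrac{1}{7}x_2^{2} + \tfrac{40}{7}x_2 - \tfrac{76}{7}
  leading term x_2^{2}: no divisor's leading term divides it; move -\tfrac{1}{7}x_2^{2} to the remainder.
  leading term x_2: no divisor's leading term divides it; move \tfrac{40}{7}x_2 to the remainder.
  leading term 1: no divisor's leading term divides it; move -\tfrac{76}{7} to the remainder.
  remainder -\tfrac{1}{7}x_2^{2} + \tfrac{40}{7}x_2 - \tfrac{76}{7} ≠ 0; add h_5 = -\tfrac{1}{7}x_2^{2} + \tfrac{40}{7}x_2 - \tfrac{76}{7} to the basis.

S(f_1,f_3): lcm = x_1x_2. S = -3x_1 + \tfrac{7}{2}x_2^{2} + \tfrac{9}{2}x_2 - 14.
  leading term x_1: subtract (\tfrac{3}{7})·f_2 from -3x_1 + \tfrac{7}{2}x_2^{2} + \tfrac{9}{2}x_2 - 14 → \tfrac{7}{2}x_2^{2} + \tfrac{69}{14}x_2 - \tfrac{167}{7}
  leading term x_2^{2}: subtract (-\tfrac{49}{2})·h_5 from \tfrac{7}{2}x_2^{2} + \tfrac{69}{14}x_2 - \tfrac{167}{7} → \tfrac{2029}{14}x_2 - \tfrac{2029}{7}
  leading term x_2: no divisor's leading term divides it; move \tfrac{2029}{14}x_2 to the remainder.
  leading term 1: no divisor's leading term divides it; move -\tfrac{2029}{7} to the remainder.
  remainder \tfrac{2029}{14}x_2 - \tfrac{2029}{7} ≠ 0; add h_6 = \tfrac{2029}{14}x_2 - \tfrac{2029}{7} to the basis.

S(f_1,f_4): lcm = x_1x_2. S = -3x_1 + \tfrac{5}{4}x_2^{3} - x_2^{2} + 2x_2 - 1.
  leading term x_1: subtract (\tfrac{3}{7})·f_2 from -3x_1 + \tfrac{5}{4}x_2^{3} - x_2^{2} + 2x_2 - 1 → \tfrac{5}{4}x_2^{3} - x_2^{2} + \tfrac{17}{7}x_2 - \tfrac{76}{7}
  leading term x_2^{3}: subtract (-\tfrac{35}{4}x_2)·h_5 from \tfrac{5}{4}x_2^{3} - x_2^{2} + \tfrac{17}{7}x_2 - \tfrac{76}{7} → 49x_2^{2} - \tfrac{648}{7}x_2 - \tfrac{76}{7}
  leading term x_2^{2}: subtract (-343)·h_5 from 49x_2^{2} - \tfrac{648}{7}x_2 - \tfrac{76}{7} → \tfrac{13072}{7}x_2 - \tfrac{26144}{7}
  leading term x_2: subtract (\tfrac{26144}{2029})·h_6 from \tfrac{13072}{7}x_2 - \tfrac{26144}{7} → 0
  remainder 0.

S(f_2,f_3): lcm = x_1x_2. S = \tfrac{51}{14}x_2^{2} - \tfrac{11}{14}x_2 - 13.
  leading term x_2^{2}: subtract (-\tfrac{51}{2})·h_5 from \tfrac{51}{14}x_2^{2} - \tfrac{11}{14}x_2 - 13 → \tfrac{2029}{14}x_2 - \tfrac{2029}{7}
  leading term x_2: subtract (1)·h_6 from \tfrac{2029}{14}x_2 - \tfrac{2029}{7} → 0
  remainder 0.

S(f_2,f_4): lcm = x_1. S = \tfrac{5}{4}x_2^{2} - \tfrac{6}{7}x_2 - \tfrac{23}{7}.
  leading term x_2^{2}: subtract (-\tfrac{35}{4})·h_5 from \tfrac{5}{4}x_2^{2} - \tfrac{6}{7}x_2 - \tfrac{23}{7} → \tfrac{344}{7}x_2 - \tfrac{688}{7}
  leading term x_2: subtract (\tfrac{688}{2029})·h_6 from \tfrac{344}{7}x_2 - \tfrac{688}{7} → 0
  remainder 0.

S(f_3,f_4): lcm = x_1x_2. S = \tfrac{5}{4}x_2^{3} - \tfrac{9}{2}x_2^{2} - \tfrac{5}{2}x_2 + 13.
  leading term x_2^{3}: subtract (-\tfrac{35}{4}x_2)·h_5 from \tfrac{5}{4}x_2^{3} - \tfrac{9}{2}x_2^{2} - \tfrac{5}{2}x_2 + 13 → \tfrac{91}{2}x_2^{2} - \tfrac{195}{2}x_2 + 13
  leading term x_2^{2}: subtract (-\tfrac{637}{2})·h_5 from \tfrac{91}{2}x_2^{2} - \tfrac{195}{2}x_2 + 13 → \tfrac{3445}{2}x_2 - 3445
  leading term x_2: subtract (\tfrac{24115}{2029})·h_6 from \tfrac{3445}{2}x_2 - 3445 → 0
  remainder 0.

S(f_1,h_5): lcm = x_1x_2^{2}. S = 37x_1x_2 - 76x_1 + 2x_2^{2} - x_2.
  leading term x_1x_2: subtract (-37)·f_1 from 37x_1x_2 - 76x_1 + 2x_2^{2} - x_2 → 35x_1 + 2x_2^{2} - 75x_2 + 37
  leading term x_1: subtract (-5)·f_2 from 35x_1 + 2x_2^{2} - 75x_2 + 37 → 2x_2^{2} - 80x_2 + 152
  leading term x_2^{2}: subtract (-14)·h_5 from 2x_2^{2} - 80x_2 + 152 → 0
  remainder 0.

S(f_2,h_5): leading monomials are coprime, so the S-polynomial reduces to 0 (Buchberger's first criterion).
S(f_3,h_5): lcm = x_1x_2^{2}. S = 40x_1x_2 - 76x_1 - \tfrac{7}{2}x_2^{3} - \tfrac{5}{2}x_2^{2} + 13x_2.
  leading term x_1x_2: subtract (-40)·f_1 from 40x_1x_2 - 76x_1 - \tfrac{7}{2}x_2^{3} - \tfrac{5}{2}x_2^{2} + 13x_2 → 44x_1 - \tfrac{7}{2}x_2^{3} - \tfrac{5}{2}x_2^{2} - 67x_2 + 40
  leading term x_1: subtract (-\tfrac{44}{7})·f_2 from 44x_1 - \tfrac{7}{2}x_2^{3} - \tfrac{5}{2}x_2^{2} - 67x_2 + 40 → -\tfrac{7}{2}x_2^{3} - \tfrac{5}{2}x_2^{2} - \tfrac{513}{7}x_2 + \tfrac{1292}{7}
  leading term x_2^{3}: subtract (\tfrac{49}{2}x_2)·h_5 from -\tfrac{7}{2}x_2^{3} - \tfrac{5}{2}x_2^{2} - \tfrac{513}{7}x_2 + \tfrac{1292}{7} → -\tfrac{285}{2}x_2^{2} + \tfrac{1349}{7}x_2 + \tfrac{1292}{7}
  leading term x_2^{2}: subtract (\tfrac{1995}{2})·h_5 from -\tfrac{285}{2}x_2^{2} + \tfrac{1349}{7}x_2 + \tfrac{1292}{7} → -\tfrac{38551}{7}x_2 + \tfrac{77102}{7}
  leading term x_2: subtract (-38)·h_6 from -\tfrac{38551}{7}x_2 + \tfrac{77102}{7} → 0
  remainder 0.

S(f_4,h_5): leading monomials are coprime, so the S-polynomial reduces to 0 (Buchberger's first criterion).
S(f_1,h_6): lcm = x_1x_2. S = -x_1 + 2x_2 - 1.
  leading term x_1: subtract (\tfrac{1}{7})·f_2 from -x_1 + 2x_2 - 1 → \tfrac{15}{7}x_2 - \tfrac{30}{7}
  leading term x_2: subtract (\tfrac{30}{2029})·h_6 from \tfrac{15}{7}x_2 - \tfrac{30}{7} → 0
  remainder 0.

S(f_2,h_6): leading monomials are coprime, so the S-polynomial reduces to 0 (Buchberger's first criterion).
S(f_3,h_6): lcm = x_1x_2. S = 2x_1 - \tfrac{7}{2}x_2^{2} - \tfrac{5}{2}x_2 + 13.
  leading term x_1: subtract (-\tfrac{2}{7})·f_2 from 2x_1 - \tfrac{7}{2}x_2^{2} - \tfrac{5}{2}x_2 + 13 → -\tfrac{7}{2}x_2^{2} - \tfrac{39}{14}x_2 + \tfrac{137}{7}
  leading term x_2^{2}: subtract (\tfrac{49}{2})·h_5 from -\tfrac{7}{2}x_2^{2} - \tfrac{39}{14}x_2 + \tfrac{137}{7} → -\tfrac{1999}{14}x_2 + \tfrac{1999}{7}
  leading term x_2: subtract (-\tfrac{1999}{2029})·h_6 from -\tfrac{1999}{14}x_2 + \tfrac{1999}{7} → 0
  remainder 0.

S(f_4,h_6): leading monomials are coprime, so the S-polynomial reduces to 0 (Buchberger's first criterion).
S(h_5,h_6): lcm = x_2^{2}. S = -38x_2 + 76.
  leading term x_2: subtract (-\tfrac{532}{2029})·h_6 from -38x_2 + 76 → 0
  remainder 0.

Every S-polynomial of the final basis reduces to 0, so we have a Gröbner basis.
Inter-reduce: drop elements whose leading term is divisible by another's, tail-reduce, and make monic.
Reduced Gröbner basis: {x_1 - 3, x_2 - 2}.

The lex basis is triangular: the last element involves only x_2. Solving x_2 - 2 = 0 gives x_2 ∈ {2}; substituting each value into the earlier elements determines the remaining variables.
  x_2 = 2: the earlier basis element becomes x_1 - 3 = 0, giving x_1 = 3 — point (3, 2).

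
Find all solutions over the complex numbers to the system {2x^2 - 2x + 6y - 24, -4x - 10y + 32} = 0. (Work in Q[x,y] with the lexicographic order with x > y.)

Compute a lex Gröbner basis by Buchberger's algorithm.
f_1 = 2x^2 - 2x + 6y - 24, LT = x^2.
f_2 = -4x - 10y + 32, LT = x.

S(f_1,f_2): lcm = x^2. S = -5/2xy + 7x + 3y - 12.
  reduce S modulo (f_1, f_2):
  remainder 25/4y^2 - 69/2y + 44 ≠ 0; add h_3 = 25/4y^2 - 69/2y + 44 to the basis.

The other S-polynomials (S(f_1,h_3), S(f_2,h_3)) all reduce to 0 modulo the current basis, so we have a Gröbner basis.
Inter-reduce: drop elements whose leading term is divisible by another's, tail-reduce, and make monic.
Reduced Gröbner basis: {x + 5/2y - 8, y^2 - 138/25y + 176/25}.

A lex Gröbner basis eliminates variables successively. Here y^2 - 138/25y + 176/25 depends only on y, with roots {2, 88/25}; lifting each root through the earlier basis elements recovers the full solutions.
  y = 2: the earlier basis element becomes x - 3 = 0, giving x = 3 — point (3, 2).
  y = 88/25: the earlier basis element becomes x + 4/5 = 0, giving x = -4/5 — point (-4/5, 88/25).

{(3, 2), (-4/5, 88/25)}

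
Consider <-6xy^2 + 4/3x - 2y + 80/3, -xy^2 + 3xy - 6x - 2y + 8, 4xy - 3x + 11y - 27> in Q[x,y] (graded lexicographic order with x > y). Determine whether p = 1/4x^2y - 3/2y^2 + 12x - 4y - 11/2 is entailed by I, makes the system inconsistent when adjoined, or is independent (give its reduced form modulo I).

Adjoining 1/4x^2y - 3/2y^2 + 12x - 4y - 11/2 makes the ideal the whole ring: the system is inconsistent.

First compute the reduced Gröbner basis of I by Buchberger's algorithm.
f_1 = -6xy^2 + 4/3x - 2y + 80/3, LT = xy^2.
f_2 = -xy^2 + 3xy - 6x - 2y + 8, LT = xy^2.
f_3 = 4xy - 3x + 11y - 27, LT = xy.

S(f_1,f_2): lcm = xy^2. S = 3xy - 56/9x - 5/3y + 32/9.
  leading term xy: subtract (3/4)·f_3 from 3xy - 56/9x - 5/3y + 32/9 → -143/36x - 119/12y + 857/36
  leading term x: no divisor's leading term divides it; move -143/36x to the remainder.
  leading term y: no divisor's leading term divides it; move -119/12y to the remainder.
  leading term 1: no divisor's leading term divides it; move 857/36 to the remainder.
  remainder -143/36x - 119/12y + 857/36 ≠ 0; add h_4 = -143/36x - 119/12y + 857/36 to the basis.

S(f_1,f_3): lcm = xy^2. S = 3/4xy - 11/4y^2 - 2/9x + 85/12y - 40/9.
  leading term xy: subtract (3/16)·f_3 from 3/4xy - 11/4y^2 - 2/9x + 85/12y - 40/9 → -11/4y^2 + 49/144x + 241/48y + 89/144
  leading term y^2: no divisor's leading term divides it; move -11/4y^2 to the remainder.
  leading term x: subtract (-49/572)·h_4 from 49/144x + 241/48y + 89/144 → 1193/286y + 380/143
  leading term y: no divisor's leading term divides it; move 1193/286y to the remainder.
  leading term 1: no divisor's leading term divides it; move 380/143 to the remainder.
  remainder -11/4y^2 + 1193/286y + 380/143 ≠ 0; add h_5 = -11/4y^2 + 1193/286y + 380/143 to the basis.

S(f_1,h_4): lcm = xy^2. S = -357/143y^3 + 857/143y^2 - 2/9x + 1/3y - 40/9.
  leading term y^3: subtract (1428/1573y)·h_5 from -357/143y^3 + 857/143y^2 - 2/9x + 1/3y - 40/9 → 496259/224939y^2 - 2/9x - 1402981/674817y - 40/9
  leading term y^2: subtract (-1985036/2474329)·h_5 from 496259/224939y^2 - 2/9x - 1402981/674817y - 40/9 → -2/9x + 1345332809/1061487141y - 7364338760/3184461423
  leading term x: subtract (8/143)·h_4 from -2/9x + 1345332809/1061487141y - 7364338760/3184461423 → 644741037/353829047y - 1289482074/353829047
  leading term y: no divisor's leading term divides it; move 644741037/353829047y to the remainder.
  leading term 1: no divisor's leading term divides it; move -1289482074/353829047 to the remainder.
  remainder 644741037/353829047y - 1289482074/353829047 ≠ 0; add h_6 = 644741037/353829047y - 1289482074/353829047 to the basis.

The other S-polynomials (S(f_2,f_3), S(f_2,h_4), S(f_3,h_4), S(f_1,h_5), S(f_2,h_5), S(f_3,h_5), S(h_4,h_5), S(f_1,h_6), S(f_2,h_6), S(f_3,h_6), S(h_4,h_6), S(h_5,h_6)) all reduce to 0 modulo the current basis, so we have a Gröbner basis.
Inter-reduce: drop elements whose leading term is divisible by another's, tail-reduce, and make monic.
Reduced Gröbner basis: {x - 1, y - 2}.
Label its elements g_1 = x - 1, g_2 = y - 2.

Reduce p = 1/4x^2y - 3/2y^2 + 12x - 4y - 11/2 modulo G:
  leading term x^2y: subtract (1/4xy)·g_1 from 1/4x^2y - 3/2y^2 + 12x - 4y - 11/2 → 1/4xy - 3/2y^2 + 12x - 4y - 11/2
  leading term xy: subtract (1/4y)·g_1 from 1/4xy - 3/2y^2 + 12x - 4y - 11/2 → -3/2y^2 + 12x - 15/4y - 11/2
  leading term y^2: subtract (-3/2y)·g_2 from -3/2y^2 + 12x - 15/4y - 11/2 → 12x - 27/4y - 11/2
  leading term x: subtract (12)·g_1 from 12x - 27/4y - 11/2 → -27/4y + 13/2
  leading term y: subtract (-27/4)·g_2 from -27/4y + 13/2 → -7
  leading term 1: no divisor's leading term divides it; move -7 to the remainder.
  normal form = -7.
The normal form is nonzero, so p ∉ I. Since p minus its normal form lies in I, I + (p) = I + (r) where r = -7; decide whether this ideal is the whole ring.
Here r = -7 is a nonzero constant, hence a unit: 1 ∈ I + (p), the Gröbner basis of I + (p) is {1}, and the enlarged system has no common solution — adjoining p is inconsistent.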